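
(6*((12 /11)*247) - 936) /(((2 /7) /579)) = 15174432 /11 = 1379493.82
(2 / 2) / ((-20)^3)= -0.00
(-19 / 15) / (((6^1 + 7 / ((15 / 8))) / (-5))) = 95 / 146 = 0.65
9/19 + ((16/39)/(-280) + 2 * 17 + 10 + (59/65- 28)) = 450748/25935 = 17.38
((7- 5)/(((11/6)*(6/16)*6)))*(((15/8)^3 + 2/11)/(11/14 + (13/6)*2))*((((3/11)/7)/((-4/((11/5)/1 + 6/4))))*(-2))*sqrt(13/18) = 1411513*sqrt(26)/183145600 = 0.04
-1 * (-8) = 8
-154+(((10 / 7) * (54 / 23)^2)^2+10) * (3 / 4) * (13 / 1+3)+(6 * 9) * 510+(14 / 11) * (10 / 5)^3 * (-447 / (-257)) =1095786249877334 / 38764414843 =28267.84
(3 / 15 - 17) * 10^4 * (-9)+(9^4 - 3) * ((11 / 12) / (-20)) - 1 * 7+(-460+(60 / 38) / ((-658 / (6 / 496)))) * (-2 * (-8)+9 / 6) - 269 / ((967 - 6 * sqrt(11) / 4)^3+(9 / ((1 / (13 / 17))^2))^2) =110497068430816745805034004229022841931843 / 73486266835127641843032844074199760 - 505350754655532745032 * sqrt(11) / 365002409053572616891847562049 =1503642.42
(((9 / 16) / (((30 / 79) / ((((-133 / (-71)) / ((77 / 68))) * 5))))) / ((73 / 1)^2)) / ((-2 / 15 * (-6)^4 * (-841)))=127585 / 8064458747136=0.00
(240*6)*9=12960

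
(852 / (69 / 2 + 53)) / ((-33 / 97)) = -28.62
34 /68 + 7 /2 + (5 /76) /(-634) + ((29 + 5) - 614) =-27753989 /48184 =-576.00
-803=-803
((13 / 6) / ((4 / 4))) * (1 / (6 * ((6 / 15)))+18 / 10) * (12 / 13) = 133 / 30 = 4.43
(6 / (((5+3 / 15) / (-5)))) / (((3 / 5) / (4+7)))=-1375 / 13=-105.77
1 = 1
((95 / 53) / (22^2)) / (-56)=-0.00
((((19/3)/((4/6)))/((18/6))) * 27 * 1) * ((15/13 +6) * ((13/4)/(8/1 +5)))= 15903/104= 152.91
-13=-13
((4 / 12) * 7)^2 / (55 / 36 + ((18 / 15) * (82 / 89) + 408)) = 87220 / 6578347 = 0.01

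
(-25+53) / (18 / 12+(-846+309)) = -8 / 153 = -0.05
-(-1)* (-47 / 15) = -47 / 15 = -3.13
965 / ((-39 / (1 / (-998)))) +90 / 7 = 3509735 / 272454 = 12.88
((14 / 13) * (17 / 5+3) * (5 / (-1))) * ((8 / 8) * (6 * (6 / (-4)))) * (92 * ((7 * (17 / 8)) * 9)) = 49660128 / 13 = 3820009.85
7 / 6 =1.17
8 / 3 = 2.67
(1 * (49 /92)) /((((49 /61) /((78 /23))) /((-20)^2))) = 475800 /529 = 899.43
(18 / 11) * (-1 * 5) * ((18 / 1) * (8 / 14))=-6480 / 77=-84.16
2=2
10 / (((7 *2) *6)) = 5 / 42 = 0.12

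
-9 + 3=-6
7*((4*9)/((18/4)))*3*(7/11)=1176/11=106.91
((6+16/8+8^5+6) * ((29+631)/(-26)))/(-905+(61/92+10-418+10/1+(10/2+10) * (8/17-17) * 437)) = 3383889168/445891459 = 7.59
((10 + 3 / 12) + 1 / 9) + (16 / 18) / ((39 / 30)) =1723 / 156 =11.04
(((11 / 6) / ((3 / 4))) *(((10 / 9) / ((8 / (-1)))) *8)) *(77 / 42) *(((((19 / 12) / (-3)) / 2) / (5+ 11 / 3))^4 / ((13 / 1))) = -78844205 / 239473790779392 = -0.00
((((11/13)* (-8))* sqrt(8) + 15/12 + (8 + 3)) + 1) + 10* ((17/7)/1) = 1051/28 -176* sqrt(2)/13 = 18.39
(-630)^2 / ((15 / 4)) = 105840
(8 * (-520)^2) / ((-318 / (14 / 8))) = -11904.40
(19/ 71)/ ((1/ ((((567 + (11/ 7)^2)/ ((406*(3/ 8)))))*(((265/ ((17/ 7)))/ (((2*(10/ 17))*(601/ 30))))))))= 280993280/ 60635491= 4.63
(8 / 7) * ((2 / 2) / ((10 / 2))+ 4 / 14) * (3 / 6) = 68 / 245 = 0.28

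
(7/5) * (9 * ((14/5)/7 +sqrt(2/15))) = 21 * sqrt(30)/25 +126/25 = 9.64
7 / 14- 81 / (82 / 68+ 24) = -4651 / 1714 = -2.71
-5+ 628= 623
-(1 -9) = 8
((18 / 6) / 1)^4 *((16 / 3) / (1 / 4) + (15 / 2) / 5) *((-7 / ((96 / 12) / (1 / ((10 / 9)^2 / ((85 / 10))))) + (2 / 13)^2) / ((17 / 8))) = -6001964109 / 1149200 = -5222.73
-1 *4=-4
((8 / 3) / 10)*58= 232 / 15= 15.47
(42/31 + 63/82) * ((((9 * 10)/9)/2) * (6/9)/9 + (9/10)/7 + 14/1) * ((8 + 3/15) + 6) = 500022541/1143900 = 437.12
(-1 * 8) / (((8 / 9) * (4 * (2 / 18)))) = -81 / 4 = -20.25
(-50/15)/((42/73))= -365/63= -5.79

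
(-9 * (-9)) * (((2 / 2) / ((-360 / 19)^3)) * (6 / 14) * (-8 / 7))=0.01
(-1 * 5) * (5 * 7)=-175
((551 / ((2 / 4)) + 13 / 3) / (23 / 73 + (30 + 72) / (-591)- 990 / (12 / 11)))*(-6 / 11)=190922156 / 287071587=0.67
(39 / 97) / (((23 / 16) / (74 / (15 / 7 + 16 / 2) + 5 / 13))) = 340272 / 158401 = 2.15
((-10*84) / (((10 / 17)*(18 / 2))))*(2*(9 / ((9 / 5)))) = -4760 / 3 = -1586.67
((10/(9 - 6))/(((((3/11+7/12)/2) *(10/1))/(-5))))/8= -55/113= -0.49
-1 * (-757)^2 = -573049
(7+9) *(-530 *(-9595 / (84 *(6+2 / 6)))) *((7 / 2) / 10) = 53530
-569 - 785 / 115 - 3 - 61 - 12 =-14992 / 23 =-651.83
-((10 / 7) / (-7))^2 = -100 / 2401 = -0.04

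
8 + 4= 12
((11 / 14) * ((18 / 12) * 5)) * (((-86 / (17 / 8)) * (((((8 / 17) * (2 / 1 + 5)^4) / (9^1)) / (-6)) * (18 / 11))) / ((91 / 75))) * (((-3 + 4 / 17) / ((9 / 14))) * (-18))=520968.61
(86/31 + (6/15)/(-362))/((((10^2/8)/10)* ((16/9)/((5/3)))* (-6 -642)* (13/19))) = -492727/105037920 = -0.00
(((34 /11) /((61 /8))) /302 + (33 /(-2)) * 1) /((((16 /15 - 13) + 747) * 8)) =-50149815 /17874645536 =-0.00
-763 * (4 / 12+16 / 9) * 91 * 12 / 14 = -376922 / 3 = -125640.67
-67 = -67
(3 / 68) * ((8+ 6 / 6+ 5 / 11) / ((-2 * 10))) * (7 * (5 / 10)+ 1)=-0.09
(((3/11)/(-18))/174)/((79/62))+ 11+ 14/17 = 91176691/7711506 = 11.82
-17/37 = -0.46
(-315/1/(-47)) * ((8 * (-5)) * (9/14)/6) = -1350/47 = -28.72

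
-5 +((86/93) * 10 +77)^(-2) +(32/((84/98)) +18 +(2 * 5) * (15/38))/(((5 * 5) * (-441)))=-202365097263439/40430627935425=-5.01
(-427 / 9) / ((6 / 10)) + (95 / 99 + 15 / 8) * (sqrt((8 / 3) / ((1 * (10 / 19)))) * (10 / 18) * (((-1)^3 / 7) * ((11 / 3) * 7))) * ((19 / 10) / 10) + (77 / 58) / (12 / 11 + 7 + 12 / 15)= -20146175 / 255258-8531 * sqrt(285) / 58320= -81.39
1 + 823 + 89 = 913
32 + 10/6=101/3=33.67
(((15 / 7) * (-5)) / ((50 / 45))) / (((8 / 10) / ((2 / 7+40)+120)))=-1932.02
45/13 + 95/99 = 5690/1287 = 4.42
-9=-9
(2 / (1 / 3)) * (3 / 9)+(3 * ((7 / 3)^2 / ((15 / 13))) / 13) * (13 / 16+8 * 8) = 52253 / 720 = 72.57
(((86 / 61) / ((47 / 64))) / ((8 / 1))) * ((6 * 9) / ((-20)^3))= -1161 / 716750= -0.00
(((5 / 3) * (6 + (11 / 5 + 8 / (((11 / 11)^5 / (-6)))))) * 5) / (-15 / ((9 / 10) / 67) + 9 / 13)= 12935 / 43523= 0.30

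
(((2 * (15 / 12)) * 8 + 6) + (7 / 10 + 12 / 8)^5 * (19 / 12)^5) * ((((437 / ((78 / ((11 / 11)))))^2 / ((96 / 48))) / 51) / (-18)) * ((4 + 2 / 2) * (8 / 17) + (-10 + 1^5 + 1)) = 80015212758937481 / 1538139844800000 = 52.02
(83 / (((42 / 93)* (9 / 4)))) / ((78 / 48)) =41168 / 819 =50.27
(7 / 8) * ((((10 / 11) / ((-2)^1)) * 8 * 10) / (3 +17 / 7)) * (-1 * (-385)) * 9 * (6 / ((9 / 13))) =-3344250 / 19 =-176013.16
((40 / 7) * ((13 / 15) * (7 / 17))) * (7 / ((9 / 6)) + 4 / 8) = 1612 / 153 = 10.54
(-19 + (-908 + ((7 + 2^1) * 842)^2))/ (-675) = -6380573/ 75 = -85074.31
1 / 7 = 0.14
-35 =-35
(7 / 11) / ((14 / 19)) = 19 / 22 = 0.86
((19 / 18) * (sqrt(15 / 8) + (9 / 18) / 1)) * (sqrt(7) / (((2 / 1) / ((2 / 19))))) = sqrt(7) * (2 + sqrt(30)) / 72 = 0.27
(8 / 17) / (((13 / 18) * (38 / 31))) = 2232 / 4199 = 0.53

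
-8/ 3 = -2.67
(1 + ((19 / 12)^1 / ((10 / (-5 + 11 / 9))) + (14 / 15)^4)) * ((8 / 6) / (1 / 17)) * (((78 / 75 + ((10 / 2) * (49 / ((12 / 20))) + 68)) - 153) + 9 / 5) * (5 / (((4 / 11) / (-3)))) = -1075204943659 / 3037500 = -353976.94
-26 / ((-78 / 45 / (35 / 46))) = 525 / 46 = 11.41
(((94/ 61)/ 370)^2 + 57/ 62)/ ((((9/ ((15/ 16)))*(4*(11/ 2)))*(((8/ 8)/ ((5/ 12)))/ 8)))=7259156783/ 500276364192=0.01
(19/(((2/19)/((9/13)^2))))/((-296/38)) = -555579/50024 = -11.11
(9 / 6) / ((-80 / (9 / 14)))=-27 / 2240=-0.01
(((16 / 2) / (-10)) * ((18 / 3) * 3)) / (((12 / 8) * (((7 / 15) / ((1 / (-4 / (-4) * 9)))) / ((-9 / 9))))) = 2.29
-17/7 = -2.43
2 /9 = 0.22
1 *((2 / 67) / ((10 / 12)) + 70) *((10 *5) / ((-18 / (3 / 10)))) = -11731 / 201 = -58.36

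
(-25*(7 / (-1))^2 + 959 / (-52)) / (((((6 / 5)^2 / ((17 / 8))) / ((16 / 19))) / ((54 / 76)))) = -82440225 / 75088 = -1097.91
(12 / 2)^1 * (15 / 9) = 10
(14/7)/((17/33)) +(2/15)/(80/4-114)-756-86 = -10044857/11985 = -838.12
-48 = -48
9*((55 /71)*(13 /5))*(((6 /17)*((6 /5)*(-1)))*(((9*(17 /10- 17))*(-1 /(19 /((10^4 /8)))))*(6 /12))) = -46911150 /1349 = -34774.76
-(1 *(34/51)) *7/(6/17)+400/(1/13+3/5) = 57191/99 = 577.69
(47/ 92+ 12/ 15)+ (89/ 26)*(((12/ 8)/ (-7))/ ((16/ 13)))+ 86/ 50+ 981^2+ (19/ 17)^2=71644586212603/ 74446400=962364.68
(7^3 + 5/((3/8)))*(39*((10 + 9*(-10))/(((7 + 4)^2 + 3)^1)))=-277940/31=-8965.81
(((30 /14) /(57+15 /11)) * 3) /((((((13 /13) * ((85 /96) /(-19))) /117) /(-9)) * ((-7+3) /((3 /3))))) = -7922772 /12733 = -622.22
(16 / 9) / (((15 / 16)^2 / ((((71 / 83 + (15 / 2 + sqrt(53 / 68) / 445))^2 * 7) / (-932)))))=-11605394162328064 / 10942235983580625 - 4971008 * sqrt(901) / 296256558375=-1.06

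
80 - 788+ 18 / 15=-3534 / 5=-706.80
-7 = -7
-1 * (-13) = 13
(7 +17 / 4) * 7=315 / 4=78.75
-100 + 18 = -82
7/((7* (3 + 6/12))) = 2/7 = 0.29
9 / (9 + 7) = 9 / 16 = 0.56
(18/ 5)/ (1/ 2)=36/ 5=7.20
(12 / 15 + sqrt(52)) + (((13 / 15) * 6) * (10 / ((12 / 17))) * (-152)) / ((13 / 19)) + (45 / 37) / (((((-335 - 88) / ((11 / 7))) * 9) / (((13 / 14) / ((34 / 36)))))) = -355581764441 / 21728805 + 2 * sqrt(13) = -16357.32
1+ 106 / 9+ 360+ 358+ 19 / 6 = 733.94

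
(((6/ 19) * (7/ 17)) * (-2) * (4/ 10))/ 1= -168/ 1615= -0.10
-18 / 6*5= -15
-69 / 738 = -0.09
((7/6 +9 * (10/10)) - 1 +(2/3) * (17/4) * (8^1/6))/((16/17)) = 13.75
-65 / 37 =-1.76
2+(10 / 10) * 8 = 10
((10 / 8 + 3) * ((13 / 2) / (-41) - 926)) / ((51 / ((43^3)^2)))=-160025305585435 / 328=-487882029223.89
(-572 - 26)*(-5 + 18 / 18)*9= 21528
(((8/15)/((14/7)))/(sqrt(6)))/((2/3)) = sqrt(6)/15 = 0.16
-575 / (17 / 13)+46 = -6693 / 17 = -393.71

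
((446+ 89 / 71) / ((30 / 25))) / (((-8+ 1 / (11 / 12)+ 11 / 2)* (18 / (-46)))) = 13390025 / 19809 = 675.96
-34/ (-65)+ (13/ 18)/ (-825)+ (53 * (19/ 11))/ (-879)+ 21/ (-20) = -71490319/ 113127300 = -0.63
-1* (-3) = 3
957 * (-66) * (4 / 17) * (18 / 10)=-2273832 / 85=-26750.96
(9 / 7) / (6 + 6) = 3 / 28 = 0.11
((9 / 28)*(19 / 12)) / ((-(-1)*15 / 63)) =2.14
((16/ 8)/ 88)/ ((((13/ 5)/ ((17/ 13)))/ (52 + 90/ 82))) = 185045/ 304876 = 0.61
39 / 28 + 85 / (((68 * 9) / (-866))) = -29959 / 252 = -118.88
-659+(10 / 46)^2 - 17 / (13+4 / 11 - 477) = -104569981 / 158700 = -658.92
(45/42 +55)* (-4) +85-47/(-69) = -66946/483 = -138.60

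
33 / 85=0.39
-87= -87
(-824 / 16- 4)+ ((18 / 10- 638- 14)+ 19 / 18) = -704.64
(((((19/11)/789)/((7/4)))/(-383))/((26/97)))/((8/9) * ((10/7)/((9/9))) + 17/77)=-11058/1352689741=-0.00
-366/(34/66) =-12078/17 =-710.47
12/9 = 4/3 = 1.33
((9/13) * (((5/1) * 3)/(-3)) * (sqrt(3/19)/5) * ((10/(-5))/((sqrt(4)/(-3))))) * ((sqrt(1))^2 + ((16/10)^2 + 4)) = -5103 * sqrt(57)/6175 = -6.24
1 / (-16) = -1 / 16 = -0.06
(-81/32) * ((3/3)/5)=-81/160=-0.51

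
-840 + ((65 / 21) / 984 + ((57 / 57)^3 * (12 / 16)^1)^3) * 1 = -138791819 / 165312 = -839.57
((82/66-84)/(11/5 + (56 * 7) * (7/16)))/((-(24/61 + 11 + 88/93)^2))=97657310110/31210775037321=0.00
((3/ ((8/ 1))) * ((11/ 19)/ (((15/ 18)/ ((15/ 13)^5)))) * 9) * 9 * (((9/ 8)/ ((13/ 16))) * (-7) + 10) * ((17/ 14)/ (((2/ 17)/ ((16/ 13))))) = 1407875782500/ 8345552761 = 168.70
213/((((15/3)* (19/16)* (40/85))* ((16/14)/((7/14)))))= 25347/760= 33.35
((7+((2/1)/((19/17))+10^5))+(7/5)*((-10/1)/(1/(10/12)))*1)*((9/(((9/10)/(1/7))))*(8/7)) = 163260.61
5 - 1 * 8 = -3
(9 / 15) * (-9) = -27 / 5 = -5.40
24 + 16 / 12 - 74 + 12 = -110 / 3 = -36.67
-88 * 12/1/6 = -176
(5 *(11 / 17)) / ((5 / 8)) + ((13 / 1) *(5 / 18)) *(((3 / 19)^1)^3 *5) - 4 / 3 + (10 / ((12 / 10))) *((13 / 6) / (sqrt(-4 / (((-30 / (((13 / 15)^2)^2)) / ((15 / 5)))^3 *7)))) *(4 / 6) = 2738453 / 699618 + 52734375 *sqrt(70) / 371293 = 1192.21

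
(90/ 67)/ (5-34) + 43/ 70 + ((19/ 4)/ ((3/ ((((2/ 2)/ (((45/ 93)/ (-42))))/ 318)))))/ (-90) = 6688676063/ 11677818600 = 0.57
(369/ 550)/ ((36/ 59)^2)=142721/ 79200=1.80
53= 53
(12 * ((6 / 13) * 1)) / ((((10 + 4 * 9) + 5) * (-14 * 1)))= -0.01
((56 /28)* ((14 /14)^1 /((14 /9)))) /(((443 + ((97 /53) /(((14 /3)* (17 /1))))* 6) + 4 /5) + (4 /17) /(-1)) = 0.00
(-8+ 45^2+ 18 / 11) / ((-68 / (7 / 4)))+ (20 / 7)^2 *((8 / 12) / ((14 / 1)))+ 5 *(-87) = -1498009895 / 3078768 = -486.56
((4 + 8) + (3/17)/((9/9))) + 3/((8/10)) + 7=1559/68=22.93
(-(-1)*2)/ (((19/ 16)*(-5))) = -32/ 95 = -0.34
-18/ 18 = -1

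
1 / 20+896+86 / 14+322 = 171387 / 140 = 1224.19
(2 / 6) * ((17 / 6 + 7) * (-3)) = -59 / 6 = -9.83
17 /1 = 17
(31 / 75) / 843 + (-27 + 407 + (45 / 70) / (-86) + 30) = 31209857299 / 76122900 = 409.99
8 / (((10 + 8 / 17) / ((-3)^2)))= 612 / 89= 6.88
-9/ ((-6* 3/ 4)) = 2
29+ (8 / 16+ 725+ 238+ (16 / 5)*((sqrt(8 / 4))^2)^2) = 1005.30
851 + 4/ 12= 2554/ 3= 851.33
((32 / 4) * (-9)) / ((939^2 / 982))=-7856 / 97969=-0.08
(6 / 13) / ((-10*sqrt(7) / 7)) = -0.12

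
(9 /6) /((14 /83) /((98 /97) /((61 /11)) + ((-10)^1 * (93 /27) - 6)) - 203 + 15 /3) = -12711367 /1677935946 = -0.01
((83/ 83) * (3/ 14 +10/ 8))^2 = 1681/ 784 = 2.14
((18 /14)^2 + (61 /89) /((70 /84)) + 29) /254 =343162 /2769235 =0.12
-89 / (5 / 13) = -1157 / 5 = -231.40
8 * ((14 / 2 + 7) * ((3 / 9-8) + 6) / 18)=-280 / 27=-10.37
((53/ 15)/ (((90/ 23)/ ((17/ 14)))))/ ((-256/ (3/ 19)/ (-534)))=1844347/ 5107200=0.36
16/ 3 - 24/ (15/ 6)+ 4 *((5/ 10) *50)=1436/ 15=95.73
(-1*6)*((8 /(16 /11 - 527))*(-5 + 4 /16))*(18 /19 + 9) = -8316 /1927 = -4.32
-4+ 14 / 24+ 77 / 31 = -347 / 372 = -0.93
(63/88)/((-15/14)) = -147/220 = -0.67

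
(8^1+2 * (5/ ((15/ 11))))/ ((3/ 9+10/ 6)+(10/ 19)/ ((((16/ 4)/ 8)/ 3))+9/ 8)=6992/ 2865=2.44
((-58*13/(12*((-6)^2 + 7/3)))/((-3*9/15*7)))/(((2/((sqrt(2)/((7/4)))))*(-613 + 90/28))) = -754*sqrt(2)/12370113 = -0.00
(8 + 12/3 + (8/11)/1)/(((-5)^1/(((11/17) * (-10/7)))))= 40/17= 2.35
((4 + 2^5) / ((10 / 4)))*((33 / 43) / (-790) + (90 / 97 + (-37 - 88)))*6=-88307744616 / 8237725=-10719.92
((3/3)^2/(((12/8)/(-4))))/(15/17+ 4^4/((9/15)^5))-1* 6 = -81632886/13603645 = -6.00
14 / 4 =7 / 2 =3.50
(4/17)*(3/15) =4/85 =0.05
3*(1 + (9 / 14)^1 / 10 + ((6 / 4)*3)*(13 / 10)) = 726 / 35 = 20.74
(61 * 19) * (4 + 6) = 11590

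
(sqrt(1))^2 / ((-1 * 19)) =-1 / 19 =-0.05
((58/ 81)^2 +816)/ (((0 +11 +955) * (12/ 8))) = 5357140/ 9506889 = 0.56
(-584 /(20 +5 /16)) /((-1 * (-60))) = -2336 /4875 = -0.48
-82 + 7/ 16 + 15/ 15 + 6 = -1193/ 16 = -74.56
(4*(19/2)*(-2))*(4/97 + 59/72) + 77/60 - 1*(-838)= 13511797/17460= 773.87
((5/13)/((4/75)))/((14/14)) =375/52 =7.21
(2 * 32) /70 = 0.91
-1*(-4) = 4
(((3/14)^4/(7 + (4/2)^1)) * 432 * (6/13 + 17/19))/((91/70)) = 814050/7709611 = 0.11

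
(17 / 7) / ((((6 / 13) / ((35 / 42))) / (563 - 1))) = 2464.33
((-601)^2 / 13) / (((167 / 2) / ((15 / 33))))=151.25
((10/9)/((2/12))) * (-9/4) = -15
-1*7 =-7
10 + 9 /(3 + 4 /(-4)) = 14.50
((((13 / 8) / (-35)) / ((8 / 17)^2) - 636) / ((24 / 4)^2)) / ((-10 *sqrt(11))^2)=-11400877 / 709632000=-0.02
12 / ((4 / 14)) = 42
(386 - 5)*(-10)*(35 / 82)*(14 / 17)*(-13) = 12134850 / 697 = 17410.11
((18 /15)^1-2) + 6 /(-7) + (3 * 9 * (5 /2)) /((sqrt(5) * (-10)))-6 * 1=-268 /35-27 * sqrt(5) /20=-10.68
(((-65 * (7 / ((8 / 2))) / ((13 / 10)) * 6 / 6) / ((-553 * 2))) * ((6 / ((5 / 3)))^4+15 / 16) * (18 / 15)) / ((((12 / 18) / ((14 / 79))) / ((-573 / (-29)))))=60970886109 / 723956000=84.22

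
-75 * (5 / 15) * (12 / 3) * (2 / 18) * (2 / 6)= -100 / 27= -3.70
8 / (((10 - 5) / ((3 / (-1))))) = -24 / 5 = -4.80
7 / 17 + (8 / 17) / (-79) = 545 / 1343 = 0.41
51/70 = 0.73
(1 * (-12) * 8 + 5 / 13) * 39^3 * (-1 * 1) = 5671809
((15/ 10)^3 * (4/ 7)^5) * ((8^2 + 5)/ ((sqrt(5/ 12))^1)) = 476928 * sqrt(15)/ 84035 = 21.98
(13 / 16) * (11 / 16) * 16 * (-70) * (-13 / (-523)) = -65065 / 4184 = -15.55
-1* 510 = -510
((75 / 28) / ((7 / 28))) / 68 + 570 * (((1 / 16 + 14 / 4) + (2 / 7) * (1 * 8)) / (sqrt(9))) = 1057975 / 952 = 1111.32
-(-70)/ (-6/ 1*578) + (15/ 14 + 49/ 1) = 303761/ 6069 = 50.05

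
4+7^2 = 53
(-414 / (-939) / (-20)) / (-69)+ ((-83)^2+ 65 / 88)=6889.74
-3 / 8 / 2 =-3 / 16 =-0.19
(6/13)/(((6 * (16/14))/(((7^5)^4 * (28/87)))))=3909821048582988049/2262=1728479685492037.16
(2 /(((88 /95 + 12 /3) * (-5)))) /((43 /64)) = -608 /5031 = -0.12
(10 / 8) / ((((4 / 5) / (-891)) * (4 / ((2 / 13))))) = -22275 / 416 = -53.55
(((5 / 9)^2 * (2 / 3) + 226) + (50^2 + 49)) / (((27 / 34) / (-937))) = -21484238750 / 6561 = -3274537.23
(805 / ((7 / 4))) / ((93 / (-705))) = -108100 / 31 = -3487.10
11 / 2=5.50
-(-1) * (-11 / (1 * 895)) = -11 / 895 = -0.01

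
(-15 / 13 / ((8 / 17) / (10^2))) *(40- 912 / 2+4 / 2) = 1319625 / 13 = 101509.62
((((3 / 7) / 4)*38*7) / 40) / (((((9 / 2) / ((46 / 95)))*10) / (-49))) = -1127 / 3000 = -0.38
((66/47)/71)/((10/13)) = 429/16685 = 0.03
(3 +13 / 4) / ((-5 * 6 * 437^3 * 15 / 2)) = -0.00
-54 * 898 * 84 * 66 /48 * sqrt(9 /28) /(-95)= 1200177 * sqrt(7) /95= 33424.95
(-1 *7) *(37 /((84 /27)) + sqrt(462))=-7 *sqrt(462) -333 /4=-233.71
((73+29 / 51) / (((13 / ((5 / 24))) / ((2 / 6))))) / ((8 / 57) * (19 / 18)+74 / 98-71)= -114905 / 20495098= -0.01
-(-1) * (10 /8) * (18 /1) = 45 /2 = 22.50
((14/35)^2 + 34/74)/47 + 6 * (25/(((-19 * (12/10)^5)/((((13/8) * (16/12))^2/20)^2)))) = -3587703939103/22198476902400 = -0.16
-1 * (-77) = 77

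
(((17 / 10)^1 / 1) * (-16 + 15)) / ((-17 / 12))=6 / 5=1.20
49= 49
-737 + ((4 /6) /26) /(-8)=-229945 /312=-737.00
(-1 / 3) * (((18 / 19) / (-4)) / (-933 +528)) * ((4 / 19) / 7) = -2 / 341145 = -0.00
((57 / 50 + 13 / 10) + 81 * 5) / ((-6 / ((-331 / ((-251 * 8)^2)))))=1685783 / 302404800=0.01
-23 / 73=-0.32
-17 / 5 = -3.40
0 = 0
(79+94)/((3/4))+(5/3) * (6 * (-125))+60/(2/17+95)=-1647242/1617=-1018.70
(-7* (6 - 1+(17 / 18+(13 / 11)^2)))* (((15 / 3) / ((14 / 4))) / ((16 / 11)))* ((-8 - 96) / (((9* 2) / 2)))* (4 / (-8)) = -1039285 / 3564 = -291.61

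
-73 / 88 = -0.83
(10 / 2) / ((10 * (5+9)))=1 / 28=0.04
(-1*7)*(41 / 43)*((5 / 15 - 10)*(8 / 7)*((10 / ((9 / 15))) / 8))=59450 / 387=153.62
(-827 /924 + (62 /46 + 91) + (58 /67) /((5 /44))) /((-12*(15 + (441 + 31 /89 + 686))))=-62774016581 /8685891743760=-0.01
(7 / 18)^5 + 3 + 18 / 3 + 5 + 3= 32139463 / 1889568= 17.01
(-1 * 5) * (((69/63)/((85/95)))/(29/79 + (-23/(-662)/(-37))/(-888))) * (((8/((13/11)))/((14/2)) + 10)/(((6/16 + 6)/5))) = -9991955367427840/69672349110819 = -143.41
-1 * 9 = -9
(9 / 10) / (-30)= -3 / 100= -0.03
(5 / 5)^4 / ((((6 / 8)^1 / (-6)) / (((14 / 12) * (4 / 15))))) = -112 / 45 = -2.49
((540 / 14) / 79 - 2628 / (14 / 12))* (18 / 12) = -1868103 / 553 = -3378.12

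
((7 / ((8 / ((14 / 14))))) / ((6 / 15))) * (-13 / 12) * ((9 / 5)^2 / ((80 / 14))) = -17199 / 12800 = -1.34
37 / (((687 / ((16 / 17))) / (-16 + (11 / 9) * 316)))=116032 / 6183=18.77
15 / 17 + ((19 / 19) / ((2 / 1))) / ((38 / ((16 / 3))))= 923 / 969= 0.95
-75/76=-0.99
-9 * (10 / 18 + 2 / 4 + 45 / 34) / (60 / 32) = -2912 / 255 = -11.42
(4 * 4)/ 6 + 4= 20/ 3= 6.67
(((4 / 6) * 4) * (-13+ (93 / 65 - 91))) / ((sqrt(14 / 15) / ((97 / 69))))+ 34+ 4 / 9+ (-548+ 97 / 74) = -341155 / 666 - 2586796 * sqrt(210) / 94185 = -910.25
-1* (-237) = 237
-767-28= -795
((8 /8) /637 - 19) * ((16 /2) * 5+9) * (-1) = 12102 /13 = 930.92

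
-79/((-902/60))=2370/451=5.25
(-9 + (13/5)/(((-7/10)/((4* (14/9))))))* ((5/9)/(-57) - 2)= 297959/4617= 64.54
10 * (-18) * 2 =-360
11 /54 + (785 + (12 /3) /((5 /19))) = 216109 /270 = 800.40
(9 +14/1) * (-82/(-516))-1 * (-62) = 16939/258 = 65.66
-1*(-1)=1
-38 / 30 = -19 / 15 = -1.27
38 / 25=1.52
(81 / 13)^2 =6561 / 169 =38.82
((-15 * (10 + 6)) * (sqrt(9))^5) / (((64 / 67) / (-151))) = 36876465 / 4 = 9219116.25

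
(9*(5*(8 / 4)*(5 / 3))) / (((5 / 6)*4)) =45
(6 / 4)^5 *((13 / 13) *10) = 1215 / 16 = 75.94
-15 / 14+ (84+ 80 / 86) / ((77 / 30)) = 19275 / 602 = 32.02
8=8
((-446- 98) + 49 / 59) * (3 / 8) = -96141 / 472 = -203.69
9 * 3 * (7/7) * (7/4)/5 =189/20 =9.45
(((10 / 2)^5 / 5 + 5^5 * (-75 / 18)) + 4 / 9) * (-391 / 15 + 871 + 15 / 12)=-10488771.49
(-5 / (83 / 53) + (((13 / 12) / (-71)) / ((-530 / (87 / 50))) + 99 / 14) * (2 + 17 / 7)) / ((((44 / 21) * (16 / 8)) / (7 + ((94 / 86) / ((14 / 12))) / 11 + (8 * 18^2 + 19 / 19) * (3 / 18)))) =682878389538107729 / 231643175456000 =2947.98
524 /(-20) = -131 /5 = -26.20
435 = 435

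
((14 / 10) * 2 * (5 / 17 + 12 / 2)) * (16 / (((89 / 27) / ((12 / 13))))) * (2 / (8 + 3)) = 15531264 / 1081795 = 14.36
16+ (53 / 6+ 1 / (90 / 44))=2279 / 90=25.32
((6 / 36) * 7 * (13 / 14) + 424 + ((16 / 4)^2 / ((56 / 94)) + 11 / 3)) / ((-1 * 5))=-12757 / 140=-91.12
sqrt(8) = 2 * sqrt(2) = 2.83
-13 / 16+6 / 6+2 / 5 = 47 / 80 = 0.59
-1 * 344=-344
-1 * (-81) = 81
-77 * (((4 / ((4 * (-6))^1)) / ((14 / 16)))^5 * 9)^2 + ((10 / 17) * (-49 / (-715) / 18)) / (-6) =-109467763693 / 143029243943586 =-0.00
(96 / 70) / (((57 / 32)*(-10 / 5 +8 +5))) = 512 / 7315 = 0.07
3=3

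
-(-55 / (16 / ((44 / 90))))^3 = 1771561 / 373248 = 4.75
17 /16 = 1.06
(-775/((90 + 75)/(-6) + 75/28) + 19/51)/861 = 0.04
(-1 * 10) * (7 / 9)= -70 / 9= -7.78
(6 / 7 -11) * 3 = -213 / 7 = -30.43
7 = 7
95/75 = 19/15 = 1.27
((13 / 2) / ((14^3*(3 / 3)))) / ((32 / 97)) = 1261 / 175616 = 0.01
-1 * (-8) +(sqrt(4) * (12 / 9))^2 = 136 / 9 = 15.11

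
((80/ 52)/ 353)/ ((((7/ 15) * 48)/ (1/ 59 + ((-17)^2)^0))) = 375/ 1895257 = 0.00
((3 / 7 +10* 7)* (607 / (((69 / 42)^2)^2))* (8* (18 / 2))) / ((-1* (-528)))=2463434232 / 3078251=800.27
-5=-5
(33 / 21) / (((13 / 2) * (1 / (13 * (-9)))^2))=23166 / 7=3309.43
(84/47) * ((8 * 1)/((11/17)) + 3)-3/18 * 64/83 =3518260/128733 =27.33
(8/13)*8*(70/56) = 80/13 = 6.15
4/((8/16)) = 8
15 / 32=0.47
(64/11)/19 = 64/209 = 0.31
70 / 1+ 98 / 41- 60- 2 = 426 / 41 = 10.39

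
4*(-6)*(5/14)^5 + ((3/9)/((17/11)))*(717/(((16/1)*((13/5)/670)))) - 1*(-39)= 75165617539/29714776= 2529.57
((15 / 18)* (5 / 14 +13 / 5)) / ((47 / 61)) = 3.20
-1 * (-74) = 74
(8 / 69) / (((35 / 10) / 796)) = 12736 / 483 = 26.37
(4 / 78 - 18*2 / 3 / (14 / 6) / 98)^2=256 / 178944129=0.00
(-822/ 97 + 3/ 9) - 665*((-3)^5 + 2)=46634746/ 291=160256.86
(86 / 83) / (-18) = -43 / 747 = -0.06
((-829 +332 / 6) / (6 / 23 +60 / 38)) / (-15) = 1014277 / 36180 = 28.03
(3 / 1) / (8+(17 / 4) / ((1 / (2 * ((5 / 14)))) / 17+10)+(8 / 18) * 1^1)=92556 / 273533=0.34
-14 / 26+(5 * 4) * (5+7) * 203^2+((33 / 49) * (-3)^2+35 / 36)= 226801298063 / 22932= 9890166.49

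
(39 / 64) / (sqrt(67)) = 39 * sqrt(67) / 4288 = 0.07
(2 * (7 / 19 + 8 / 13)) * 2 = 972 / 247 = 3.94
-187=-187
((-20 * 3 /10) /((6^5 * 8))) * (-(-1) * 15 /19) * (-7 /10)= 7 /131328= 0.00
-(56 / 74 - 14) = 13.24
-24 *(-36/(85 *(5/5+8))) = 96/85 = 1.13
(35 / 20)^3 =343 / 64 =5.36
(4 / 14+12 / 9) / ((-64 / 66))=-187 / 112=-1.67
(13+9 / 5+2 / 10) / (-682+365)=-15 / 317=-0.05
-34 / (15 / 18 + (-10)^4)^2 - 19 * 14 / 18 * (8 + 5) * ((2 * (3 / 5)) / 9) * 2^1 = -4980349987628 / 97216200675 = -51.23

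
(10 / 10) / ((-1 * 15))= -0.07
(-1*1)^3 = -1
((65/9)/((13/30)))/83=50/249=0.20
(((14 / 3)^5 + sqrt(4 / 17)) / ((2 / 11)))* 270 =2970* sqrt(17) / 17 + 29580320 / 9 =3287422.55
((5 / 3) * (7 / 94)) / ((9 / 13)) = 0.18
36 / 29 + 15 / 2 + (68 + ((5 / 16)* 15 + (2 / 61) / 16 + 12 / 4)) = 2389733 / 28304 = 84.43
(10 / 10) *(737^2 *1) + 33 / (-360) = 65180269 / 120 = 543168.91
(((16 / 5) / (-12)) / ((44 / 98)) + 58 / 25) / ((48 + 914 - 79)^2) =1424 / 643243425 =0.00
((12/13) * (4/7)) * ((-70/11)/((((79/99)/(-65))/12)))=259200/79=3281.01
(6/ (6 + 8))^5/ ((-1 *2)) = -243/ 33614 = -0.01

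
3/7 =0.43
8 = 8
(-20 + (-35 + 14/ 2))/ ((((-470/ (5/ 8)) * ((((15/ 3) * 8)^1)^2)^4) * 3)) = 1/ 308019200000000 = 0.00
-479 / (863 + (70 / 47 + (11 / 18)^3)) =-131295816 / 237022549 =-0.55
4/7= 0.57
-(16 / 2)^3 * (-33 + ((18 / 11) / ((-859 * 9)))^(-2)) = -11428284032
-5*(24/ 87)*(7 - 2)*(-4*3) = 2400/ 29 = 82.76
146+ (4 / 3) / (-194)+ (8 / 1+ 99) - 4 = 72457 / 291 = 248.99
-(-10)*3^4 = 810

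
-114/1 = -114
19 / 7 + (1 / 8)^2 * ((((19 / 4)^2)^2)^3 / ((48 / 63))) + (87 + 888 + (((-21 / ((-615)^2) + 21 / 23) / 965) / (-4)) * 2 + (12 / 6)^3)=910757748700277962732404259 / 336513133625475072000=2706455.28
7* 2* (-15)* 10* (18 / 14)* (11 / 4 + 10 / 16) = -18225 / 2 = -9112.50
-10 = -10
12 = 12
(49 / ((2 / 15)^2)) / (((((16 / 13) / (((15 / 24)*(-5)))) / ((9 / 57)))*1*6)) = -3583125 / 19456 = -184.17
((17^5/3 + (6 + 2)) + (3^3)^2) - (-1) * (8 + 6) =1422110/3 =474036.67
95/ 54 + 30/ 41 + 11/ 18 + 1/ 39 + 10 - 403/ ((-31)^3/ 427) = 261437522/ 13829751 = 18.90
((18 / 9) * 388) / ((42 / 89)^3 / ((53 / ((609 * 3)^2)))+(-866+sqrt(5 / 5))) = 28993965032 / 214981179947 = 0.13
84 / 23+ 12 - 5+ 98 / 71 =19649 / 1633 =12.03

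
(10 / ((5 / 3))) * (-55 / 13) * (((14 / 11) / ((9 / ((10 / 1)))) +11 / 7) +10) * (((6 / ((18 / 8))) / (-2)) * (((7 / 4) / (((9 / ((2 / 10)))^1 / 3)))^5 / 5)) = 21606599 / 11372400000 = 0.00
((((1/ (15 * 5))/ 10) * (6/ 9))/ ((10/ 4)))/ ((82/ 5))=1/ 46125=0.00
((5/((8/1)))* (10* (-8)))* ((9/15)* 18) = -540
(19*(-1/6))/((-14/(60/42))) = 95/294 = 0.32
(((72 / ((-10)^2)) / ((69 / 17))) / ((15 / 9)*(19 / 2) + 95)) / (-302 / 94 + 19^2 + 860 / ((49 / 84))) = 423 / 484196000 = 0.00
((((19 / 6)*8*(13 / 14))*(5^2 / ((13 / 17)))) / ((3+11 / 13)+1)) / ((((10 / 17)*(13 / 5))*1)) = 137275 / 1323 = 103.76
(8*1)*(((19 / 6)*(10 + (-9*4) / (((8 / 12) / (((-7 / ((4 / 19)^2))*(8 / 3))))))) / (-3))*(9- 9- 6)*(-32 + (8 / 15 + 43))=13295841.96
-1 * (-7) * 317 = 2219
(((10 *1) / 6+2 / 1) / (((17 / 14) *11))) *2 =0.55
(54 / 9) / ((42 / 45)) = 45 / 7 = 6.43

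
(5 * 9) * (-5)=-225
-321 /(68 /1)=-321 /68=-4.72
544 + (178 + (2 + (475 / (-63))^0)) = 725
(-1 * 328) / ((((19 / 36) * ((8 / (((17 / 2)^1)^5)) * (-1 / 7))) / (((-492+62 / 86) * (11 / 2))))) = -852233135378625 / 13072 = -65195313293.96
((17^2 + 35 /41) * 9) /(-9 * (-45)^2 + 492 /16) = -142608 /994619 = -0.14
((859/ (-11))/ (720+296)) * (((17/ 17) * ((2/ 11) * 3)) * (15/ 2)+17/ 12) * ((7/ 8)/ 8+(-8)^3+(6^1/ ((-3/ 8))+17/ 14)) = 147349747843/ 660903936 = 222.95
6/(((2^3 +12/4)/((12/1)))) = 72/11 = 6.55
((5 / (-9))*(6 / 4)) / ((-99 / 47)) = 235 / 594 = 0.40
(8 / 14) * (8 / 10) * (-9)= -144 / 35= -4.11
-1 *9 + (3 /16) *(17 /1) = -5.81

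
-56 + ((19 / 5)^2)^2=95321 / 625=152.51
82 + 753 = 835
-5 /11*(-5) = 25 /11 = 2.27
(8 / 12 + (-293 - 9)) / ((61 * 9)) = -904 / 1647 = -0.55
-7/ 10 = -0.70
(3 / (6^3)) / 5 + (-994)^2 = 988036.00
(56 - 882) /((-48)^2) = -413 /1152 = -0.36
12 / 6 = 2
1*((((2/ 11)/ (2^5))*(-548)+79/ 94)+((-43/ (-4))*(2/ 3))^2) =228406/ 4653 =49.09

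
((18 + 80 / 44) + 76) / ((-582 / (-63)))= 11067 / 1067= 10.37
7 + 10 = 17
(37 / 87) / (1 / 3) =37 / 29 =1.28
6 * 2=12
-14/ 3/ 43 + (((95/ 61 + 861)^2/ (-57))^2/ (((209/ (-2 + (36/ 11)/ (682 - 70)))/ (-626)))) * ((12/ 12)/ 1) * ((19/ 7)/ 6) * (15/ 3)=192381339663509133530643086/ 83558588168232639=2302352683.08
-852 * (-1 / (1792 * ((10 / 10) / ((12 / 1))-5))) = -639 / 6608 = -0.10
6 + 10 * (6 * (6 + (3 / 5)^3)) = 9474 / 25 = 378.96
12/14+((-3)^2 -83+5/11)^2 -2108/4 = 4135724/847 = 4882.79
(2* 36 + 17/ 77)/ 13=5.56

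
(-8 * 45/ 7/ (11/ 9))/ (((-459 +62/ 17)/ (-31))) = -1707480/ 596057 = -2.86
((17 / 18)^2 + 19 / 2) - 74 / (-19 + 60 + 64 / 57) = 6717535 / 777924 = 8.64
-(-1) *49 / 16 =49 / 16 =3.06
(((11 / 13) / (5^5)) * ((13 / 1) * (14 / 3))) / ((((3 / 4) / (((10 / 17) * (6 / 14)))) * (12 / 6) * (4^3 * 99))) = 1 / 2295000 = 0.00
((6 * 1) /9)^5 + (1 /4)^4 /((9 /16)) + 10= 39419 /3888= 10.14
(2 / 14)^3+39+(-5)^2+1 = 22296 / 343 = 65.00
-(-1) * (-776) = -776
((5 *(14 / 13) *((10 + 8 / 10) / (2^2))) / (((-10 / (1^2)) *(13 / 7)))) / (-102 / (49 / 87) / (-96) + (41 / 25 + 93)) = -0.01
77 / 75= 1.03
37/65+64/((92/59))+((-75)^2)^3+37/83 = 22084464116546953/124085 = 177978515667.06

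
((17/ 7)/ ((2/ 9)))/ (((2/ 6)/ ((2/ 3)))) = 21.86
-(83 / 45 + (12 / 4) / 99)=-1.87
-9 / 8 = -1.12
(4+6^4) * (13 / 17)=16900 / 17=994.12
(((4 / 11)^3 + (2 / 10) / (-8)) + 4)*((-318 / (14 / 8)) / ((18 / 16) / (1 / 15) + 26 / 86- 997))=3905093848 / 5233964505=0.75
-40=-40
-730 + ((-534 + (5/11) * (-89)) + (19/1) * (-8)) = -16021/11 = -1456.45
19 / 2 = 9.50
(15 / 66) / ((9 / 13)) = 65 / 198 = 0.33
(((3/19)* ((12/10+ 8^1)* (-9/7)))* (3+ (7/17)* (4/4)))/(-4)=18009/11305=1.59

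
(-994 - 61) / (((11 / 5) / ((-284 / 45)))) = 299620 / 99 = 3026.46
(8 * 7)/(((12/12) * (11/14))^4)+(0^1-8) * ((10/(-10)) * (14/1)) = 3791088/14641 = 258.94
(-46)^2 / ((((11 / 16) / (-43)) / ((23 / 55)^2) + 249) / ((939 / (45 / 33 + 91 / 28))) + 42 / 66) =1138.04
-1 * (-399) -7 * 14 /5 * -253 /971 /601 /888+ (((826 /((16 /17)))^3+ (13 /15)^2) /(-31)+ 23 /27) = -5044151877757788905473 /231329411827200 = -21805060.75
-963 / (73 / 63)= -831.08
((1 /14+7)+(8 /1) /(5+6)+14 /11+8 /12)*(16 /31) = 3272 /651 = 5.03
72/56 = 9/7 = 1.29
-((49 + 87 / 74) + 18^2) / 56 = -27689 / 4144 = -6.68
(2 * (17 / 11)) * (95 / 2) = 1615 / 11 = 146.82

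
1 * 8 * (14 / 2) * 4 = 224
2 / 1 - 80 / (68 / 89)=-1746 / 17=-102.71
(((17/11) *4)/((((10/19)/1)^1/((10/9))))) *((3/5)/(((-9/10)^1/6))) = -5168/99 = -52.20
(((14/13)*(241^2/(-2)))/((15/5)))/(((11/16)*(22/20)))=-65050720/4719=-13784.85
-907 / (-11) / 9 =907 / 99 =9.16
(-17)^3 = -4913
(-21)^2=441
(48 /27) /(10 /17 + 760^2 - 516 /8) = 544 /176726043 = 0.00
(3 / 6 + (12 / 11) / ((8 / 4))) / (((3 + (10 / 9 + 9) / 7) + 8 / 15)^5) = 4244146875 / 12406885449728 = 0.00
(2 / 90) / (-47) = -1 / 2115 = -0.00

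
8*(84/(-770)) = -48/55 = -0.87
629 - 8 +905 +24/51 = 25950/17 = 1526.47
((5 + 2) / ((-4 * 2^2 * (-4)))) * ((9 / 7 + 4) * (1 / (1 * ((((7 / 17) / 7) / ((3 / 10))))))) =1887 / 640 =2.95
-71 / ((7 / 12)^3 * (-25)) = 122688 / 8575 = 14.31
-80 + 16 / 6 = -232 / 3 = -77.33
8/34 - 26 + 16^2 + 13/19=74587/323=230.92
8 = 8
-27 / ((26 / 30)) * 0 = 0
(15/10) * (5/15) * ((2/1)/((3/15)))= 5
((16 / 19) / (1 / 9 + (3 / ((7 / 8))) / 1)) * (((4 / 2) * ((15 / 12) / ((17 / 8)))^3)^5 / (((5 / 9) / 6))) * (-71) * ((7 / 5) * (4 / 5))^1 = -27701968896000000000000 / 12128086469247089514941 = -2.28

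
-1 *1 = -1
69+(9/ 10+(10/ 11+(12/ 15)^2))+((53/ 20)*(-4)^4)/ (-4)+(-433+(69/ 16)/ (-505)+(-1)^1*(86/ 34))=-4031912603/ 7554800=-533.69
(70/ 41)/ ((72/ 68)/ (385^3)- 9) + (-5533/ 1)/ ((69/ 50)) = -33013186302339100/ 8233515571401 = -4009.61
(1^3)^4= 1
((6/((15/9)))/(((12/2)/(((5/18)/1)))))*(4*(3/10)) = 1/5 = 0.20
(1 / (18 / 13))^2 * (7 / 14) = 169 / 648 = 0.26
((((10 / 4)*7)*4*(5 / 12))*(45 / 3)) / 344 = 1.27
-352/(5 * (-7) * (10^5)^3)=11/1093750000000000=0.00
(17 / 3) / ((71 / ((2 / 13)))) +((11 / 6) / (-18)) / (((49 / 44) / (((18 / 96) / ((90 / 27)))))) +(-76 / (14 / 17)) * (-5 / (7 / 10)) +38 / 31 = 444445693667 / 672977760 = 660.42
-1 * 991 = -991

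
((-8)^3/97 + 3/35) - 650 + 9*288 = 6575461/3395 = 1936.81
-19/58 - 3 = -193/58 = -3.33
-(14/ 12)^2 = -49/ 36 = -1.36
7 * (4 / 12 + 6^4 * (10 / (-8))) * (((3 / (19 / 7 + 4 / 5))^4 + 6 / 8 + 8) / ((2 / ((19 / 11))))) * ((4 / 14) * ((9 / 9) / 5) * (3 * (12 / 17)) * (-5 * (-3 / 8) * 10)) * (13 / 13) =-435818459130075 / 2113669228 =-206190.47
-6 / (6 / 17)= -17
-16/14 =-8/7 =-1.14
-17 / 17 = -1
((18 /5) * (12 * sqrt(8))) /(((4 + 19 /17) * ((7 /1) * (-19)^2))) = 2448 * sqrt(2) /366415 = 0.01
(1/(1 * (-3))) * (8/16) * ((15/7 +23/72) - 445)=223039/3024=73.76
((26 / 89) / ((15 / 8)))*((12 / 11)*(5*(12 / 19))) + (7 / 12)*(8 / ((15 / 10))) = 610684 / 167409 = 3.65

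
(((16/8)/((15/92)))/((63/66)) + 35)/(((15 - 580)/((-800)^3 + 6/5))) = 38586879909562/889875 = 43362135.03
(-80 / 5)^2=256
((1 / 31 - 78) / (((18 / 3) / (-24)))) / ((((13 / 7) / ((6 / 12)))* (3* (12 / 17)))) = 287623 / 7254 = 39.65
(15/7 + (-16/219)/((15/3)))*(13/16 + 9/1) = 2561141/122640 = 20.88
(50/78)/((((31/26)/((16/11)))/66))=1600/31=51.61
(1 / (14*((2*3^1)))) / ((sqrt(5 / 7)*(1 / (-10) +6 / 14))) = sqrt(35) / 138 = 0.04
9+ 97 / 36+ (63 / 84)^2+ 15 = 3925 / 144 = 27.26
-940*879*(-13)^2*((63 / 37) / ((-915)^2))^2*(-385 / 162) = 17561798254 / 12794595522075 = 0.00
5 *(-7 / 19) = -35 / 19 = -1.84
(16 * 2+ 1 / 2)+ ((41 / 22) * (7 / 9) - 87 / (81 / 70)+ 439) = 118136 / 297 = 397.76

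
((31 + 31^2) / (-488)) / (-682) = 2 / 671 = 0.00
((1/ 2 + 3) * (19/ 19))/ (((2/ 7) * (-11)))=-1.11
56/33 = 1.70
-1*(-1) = 1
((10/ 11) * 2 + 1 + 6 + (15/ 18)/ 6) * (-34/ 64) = -60299/ 12672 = -4.76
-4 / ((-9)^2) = -4 / 81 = -0.05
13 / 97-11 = -1054 / 97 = -10.87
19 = 19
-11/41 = -0.27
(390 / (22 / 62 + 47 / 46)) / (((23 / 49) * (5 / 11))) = 200508 / 151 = 1327.87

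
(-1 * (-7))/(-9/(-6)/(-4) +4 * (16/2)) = 56/253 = 0.22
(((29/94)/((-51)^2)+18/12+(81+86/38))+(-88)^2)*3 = 18183813661/774231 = 23486.29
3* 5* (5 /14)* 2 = 75 /7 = 10.71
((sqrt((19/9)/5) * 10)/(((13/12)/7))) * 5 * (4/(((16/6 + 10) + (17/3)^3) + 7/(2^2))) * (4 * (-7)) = -3386880 * sqrt(95)/275717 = -119.73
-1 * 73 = -73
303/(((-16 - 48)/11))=-3333/64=-52.08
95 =95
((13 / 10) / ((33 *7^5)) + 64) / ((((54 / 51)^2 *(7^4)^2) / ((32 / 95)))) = 0.00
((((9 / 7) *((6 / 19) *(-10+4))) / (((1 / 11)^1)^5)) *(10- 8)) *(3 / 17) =-313083144 / 2261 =-138471.09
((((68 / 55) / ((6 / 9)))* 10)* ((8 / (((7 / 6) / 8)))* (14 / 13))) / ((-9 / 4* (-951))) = 69632 / 135993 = 0.51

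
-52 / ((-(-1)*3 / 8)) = -416 / 3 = -138.67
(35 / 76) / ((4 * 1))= 35 / 304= 0.12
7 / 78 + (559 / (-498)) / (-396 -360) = 0.09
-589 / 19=-31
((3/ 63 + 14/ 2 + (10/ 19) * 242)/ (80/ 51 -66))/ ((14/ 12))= -2735232/ 1529633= -1.79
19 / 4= 4.75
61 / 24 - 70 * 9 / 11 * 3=-44689 / 264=-169.28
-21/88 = -0.24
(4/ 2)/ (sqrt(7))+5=2*sqrt(7)/ 7+5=5.76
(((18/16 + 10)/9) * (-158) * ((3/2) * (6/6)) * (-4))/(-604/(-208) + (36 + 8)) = 182806/7317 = 24.98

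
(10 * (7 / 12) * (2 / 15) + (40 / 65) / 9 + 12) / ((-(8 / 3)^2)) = -1503 / 832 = -1.81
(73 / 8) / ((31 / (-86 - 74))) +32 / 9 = -12148 / 279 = -43.54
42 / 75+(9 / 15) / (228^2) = 242597 / 433200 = 0.56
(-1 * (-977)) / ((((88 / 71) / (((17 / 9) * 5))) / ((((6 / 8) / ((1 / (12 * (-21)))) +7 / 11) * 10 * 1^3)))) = -15271145050 / 1089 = -14023090.04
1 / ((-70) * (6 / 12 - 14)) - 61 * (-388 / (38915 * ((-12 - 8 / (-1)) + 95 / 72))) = -64114405 / 283900491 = -0.23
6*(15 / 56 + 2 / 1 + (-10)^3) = -167619 / 28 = -5986.39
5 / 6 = 0.83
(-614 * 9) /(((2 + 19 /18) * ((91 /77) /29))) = -2884572 /65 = -44378.03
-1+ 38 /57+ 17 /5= 46 /15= 3.07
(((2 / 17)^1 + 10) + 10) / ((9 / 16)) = 608 / 17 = 35.76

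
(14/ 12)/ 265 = 7/ 1590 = 0.00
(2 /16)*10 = 5 /4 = 1.25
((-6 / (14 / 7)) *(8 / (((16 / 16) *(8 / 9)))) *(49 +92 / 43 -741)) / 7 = 2660.89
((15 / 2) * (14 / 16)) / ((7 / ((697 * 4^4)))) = 167280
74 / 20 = 37 / 10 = 3.70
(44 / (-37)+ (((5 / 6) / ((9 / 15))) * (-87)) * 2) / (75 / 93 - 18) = 835667 / 59163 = 14.12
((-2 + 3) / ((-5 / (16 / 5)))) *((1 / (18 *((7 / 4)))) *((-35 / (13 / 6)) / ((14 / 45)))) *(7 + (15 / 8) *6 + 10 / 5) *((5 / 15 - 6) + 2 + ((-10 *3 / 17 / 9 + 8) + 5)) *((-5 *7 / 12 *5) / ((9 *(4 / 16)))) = -279600 / 221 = -1265.16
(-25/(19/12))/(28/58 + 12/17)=-73950/5567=-13.28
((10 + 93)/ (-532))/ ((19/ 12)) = -0.12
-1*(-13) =13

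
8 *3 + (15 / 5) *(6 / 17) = 426 / 17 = 25.06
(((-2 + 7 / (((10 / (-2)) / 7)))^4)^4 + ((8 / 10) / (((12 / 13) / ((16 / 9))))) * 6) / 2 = 194032596663687634311133339369 / 2746582031250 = 70645112527507960.01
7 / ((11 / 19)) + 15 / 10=299 / 22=13.59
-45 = -45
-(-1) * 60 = 60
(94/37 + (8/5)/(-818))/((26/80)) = 1536656/196729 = 7.81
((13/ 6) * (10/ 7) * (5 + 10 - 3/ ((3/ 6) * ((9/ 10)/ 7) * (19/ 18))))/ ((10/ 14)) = -2405/ 19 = -126.58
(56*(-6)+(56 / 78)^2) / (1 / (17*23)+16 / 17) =-199516352 / 561249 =-355.49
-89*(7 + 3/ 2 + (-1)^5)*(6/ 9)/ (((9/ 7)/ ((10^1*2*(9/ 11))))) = -62300/ 11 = -5663.64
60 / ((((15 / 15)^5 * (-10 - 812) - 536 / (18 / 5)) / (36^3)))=-2883.30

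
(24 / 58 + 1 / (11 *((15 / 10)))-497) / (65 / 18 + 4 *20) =-570210 / 96019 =-5.94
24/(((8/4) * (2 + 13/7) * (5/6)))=56/15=3.73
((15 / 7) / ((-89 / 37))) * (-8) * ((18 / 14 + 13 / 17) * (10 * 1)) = 10833600 / 74137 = 146.13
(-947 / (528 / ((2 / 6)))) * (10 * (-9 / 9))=4735 / 792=5.98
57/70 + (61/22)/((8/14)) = 17453/3080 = 5.67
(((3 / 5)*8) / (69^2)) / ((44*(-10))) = -1 / 436425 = -0.00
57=57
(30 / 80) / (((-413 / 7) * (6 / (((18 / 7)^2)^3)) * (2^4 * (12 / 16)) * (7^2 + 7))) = -177147 / 388712296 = -0.00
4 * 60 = 240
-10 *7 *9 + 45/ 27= -1885/ 3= -628.33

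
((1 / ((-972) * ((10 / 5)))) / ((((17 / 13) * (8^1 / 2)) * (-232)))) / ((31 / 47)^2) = 28717 / 29472470784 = 0.00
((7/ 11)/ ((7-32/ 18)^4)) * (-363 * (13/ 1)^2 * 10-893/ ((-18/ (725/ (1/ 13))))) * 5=-67000731525/ 107352982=-624.12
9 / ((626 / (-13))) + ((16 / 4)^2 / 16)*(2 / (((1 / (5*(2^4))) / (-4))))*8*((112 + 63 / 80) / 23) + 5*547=-322121633 / 14398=-22372.67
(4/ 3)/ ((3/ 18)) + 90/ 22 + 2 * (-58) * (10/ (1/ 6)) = -6947.91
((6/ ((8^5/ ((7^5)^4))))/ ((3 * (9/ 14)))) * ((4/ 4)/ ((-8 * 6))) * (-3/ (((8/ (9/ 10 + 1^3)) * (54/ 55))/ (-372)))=-3618818653395597081353/ 84934656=-42607091425620.15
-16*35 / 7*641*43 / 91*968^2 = -2066175400960 / 91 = -22705224186.37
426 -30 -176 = 220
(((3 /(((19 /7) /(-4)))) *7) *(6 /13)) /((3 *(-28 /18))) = 756 /247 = 3.06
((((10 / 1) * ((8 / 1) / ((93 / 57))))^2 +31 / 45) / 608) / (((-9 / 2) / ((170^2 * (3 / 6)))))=-150276807995 / 11831832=-12701.06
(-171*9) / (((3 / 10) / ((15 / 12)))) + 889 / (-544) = -3489289 / 544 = -6414.13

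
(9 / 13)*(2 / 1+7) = 81 / 13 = 6.23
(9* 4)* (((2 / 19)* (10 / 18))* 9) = 360 / 19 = 18.95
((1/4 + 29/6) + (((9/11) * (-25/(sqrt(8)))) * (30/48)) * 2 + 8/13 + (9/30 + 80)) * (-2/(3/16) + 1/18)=-12812089/14040 + 23875 * sqrt(2)/352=-816.62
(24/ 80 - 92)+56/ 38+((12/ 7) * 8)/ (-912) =-120021/ 1330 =-90.24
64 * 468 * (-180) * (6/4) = -8087040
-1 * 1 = -1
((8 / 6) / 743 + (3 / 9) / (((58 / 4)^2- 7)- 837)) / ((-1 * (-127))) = 7168 / 717615405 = 0.00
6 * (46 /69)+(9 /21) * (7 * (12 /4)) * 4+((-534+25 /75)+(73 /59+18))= -83974 /177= -474.43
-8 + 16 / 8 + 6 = 0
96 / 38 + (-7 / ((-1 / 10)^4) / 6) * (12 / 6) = -1329856 / 57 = -23330.81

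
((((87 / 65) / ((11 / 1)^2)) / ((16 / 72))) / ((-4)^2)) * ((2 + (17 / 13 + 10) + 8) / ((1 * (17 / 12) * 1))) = 650673 / 13905320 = 0.05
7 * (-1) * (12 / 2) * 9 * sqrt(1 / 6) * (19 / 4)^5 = -155994237 * sqrt(6) / 1024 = -373150.67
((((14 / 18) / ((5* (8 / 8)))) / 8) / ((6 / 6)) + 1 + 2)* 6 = 1087 / 60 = 18.12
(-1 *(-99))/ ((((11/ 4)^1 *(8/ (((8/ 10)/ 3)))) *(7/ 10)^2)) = 120/ 49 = 2.45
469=469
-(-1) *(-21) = -21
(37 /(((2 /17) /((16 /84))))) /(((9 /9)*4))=629 /42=14.98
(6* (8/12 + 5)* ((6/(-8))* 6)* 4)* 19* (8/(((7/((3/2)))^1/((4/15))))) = -186048/35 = -5315.66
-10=-10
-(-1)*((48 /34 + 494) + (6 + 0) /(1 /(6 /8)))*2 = 16997 /17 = 999.82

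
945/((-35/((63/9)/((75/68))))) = -4284/25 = -171.36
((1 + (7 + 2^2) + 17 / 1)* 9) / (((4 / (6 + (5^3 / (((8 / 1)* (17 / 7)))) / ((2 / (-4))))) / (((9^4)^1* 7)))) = -5597904249 / 272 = -20580530.33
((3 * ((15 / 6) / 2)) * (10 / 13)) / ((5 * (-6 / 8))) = -10 / 13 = -0.77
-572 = -572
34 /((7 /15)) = 510 /7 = 72.86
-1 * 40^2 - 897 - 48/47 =-117407/47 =-2498.02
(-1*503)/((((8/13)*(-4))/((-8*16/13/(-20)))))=503/5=100.60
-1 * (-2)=2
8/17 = 0.47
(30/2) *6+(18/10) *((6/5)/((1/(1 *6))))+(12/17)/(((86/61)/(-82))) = 1131294/18275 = 61.90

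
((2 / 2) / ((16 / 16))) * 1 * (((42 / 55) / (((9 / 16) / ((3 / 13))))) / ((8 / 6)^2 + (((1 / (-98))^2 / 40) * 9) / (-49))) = 0.18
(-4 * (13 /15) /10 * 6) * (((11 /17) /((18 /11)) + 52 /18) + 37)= -106834 /1275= -83.79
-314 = -314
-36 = -36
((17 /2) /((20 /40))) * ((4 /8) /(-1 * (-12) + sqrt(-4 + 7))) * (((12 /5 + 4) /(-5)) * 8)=-8704 /1175 + 2176 * sqrt(3) /3525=-6.34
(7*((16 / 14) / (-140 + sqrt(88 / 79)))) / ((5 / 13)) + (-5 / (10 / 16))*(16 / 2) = -12415252 / 193539 - 26*sqrt(1738) / 967695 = -64.15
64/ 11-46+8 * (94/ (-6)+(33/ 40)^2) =-1056463/ 6600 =-160.07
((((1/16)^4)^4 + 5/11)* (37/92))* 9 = 30713828882726403444303/18668105002594066235392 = 1.65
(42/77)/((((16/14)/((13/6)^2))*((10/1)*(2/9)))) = 3549/3520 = 1.01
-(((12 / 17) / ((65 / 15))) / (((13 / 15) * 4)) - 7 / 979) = -112054 / 2812667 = -0.04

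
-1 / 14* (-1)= 1 / 14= 0.07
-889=-889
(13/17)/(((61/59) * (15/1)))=767/15555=0.05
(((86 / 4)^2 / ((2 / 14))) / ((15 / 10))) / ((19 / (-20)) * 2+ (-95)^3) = -64715 / 25721307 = -0.00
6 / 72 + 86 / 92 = 281 / 276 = 1.02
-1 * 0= 0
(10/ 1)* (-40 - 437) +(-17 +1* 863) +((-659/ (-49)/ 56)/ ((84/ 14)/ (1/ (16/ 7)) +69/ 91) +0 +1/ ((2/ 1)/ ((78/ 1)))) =-2005677073/ 516264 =-3884.98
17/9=1.89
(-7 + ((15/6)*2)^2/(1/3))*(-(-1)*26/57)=1768/57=31.02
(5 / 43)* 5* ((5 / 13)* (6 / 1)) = 750 / 559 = 1.34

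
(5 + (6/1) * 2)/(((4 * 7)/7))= 17/4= 4.25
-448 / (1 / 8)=-3584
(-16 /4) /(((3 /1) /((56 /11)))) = -224 /33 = -6.79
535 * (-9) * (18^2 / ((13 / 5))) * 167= -100203853.85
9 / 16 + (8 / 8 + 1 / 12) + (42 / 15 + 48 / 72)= 409 / 80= 5.11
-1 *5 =-5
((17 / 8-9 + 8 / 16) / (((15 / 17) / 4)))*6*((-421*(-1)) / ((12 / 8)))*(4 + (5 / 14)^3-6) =652510847 / 6860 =95118.20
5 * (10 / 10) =5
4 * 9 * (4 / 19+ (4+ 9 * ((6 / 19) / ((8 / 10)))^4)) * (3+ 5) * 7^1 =8928.94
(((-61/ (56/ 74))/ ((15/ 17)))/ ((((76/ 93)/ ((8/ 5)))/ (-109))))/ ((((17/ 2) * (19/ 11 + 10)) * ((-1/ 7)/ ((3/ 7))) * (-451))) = 7626403/ 5861975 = 1.30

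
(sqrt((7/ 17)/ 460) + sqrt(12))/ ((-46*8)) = -sqrt(3)/ 184-sqrt(13685)/ 1438880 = -0.01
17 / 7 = 2.43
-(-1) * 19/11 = 19/11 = 1.73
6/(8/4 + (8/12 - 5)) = -18/7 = -2.57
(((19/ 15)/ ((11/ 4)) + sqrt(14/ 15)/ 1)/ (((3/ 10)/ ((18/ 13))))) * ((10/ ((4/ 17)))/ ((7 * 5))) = 2584/ 1001 + 34 * sqrt(210)/ 91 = 8.00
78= 78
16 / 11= 1.45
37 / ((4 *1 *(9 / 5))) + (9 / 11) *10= 5275 / 396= 13.32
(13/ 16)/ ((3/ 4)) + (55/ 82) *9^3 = 241103/ 492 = 490.05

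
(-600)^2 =360000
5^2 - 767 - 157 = -899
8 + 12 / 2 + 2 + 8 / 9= 152 / 9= 16.89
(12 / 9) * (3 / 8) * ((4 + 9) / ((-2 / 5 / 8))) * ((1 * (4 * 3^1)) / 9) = -173.33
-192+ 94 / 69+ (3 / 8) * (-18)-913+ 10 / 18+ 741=-305393 / 828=-368.83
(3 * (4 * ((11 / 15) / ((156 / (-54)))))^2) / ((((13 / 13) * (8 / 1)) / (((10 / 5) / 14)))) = 3267 / 59150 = 0.06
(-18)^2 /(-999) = -12 /37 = -0.32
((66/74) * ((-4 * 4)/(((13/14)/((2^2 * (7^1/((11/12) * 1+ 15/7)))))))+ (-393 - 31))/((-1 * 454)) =34899796/28061059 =1.24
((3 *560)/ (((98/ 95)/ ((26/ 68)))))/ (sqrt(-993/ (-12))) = 148200 *sqrt(331)/ 39389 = 68.45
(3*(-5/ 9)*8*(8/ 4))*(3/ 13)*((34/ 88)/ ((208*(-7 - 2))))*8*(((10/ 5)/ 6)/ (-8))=-85/ 200772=-0.00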